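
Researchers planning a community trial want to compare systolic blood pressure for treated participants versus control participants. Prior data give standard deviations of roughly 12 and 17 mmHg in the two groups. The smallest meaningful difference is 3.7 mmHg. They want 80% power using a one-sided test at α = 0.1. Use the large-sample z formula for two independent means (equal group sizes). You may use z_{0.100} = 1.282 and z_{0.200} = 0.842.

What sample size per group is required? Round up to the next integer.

n = 143 per group

n = (z_α + z_β)² · (σ₁² + σ₂²) / δ²
  = (1.282 + 0.842)² · (12² + 17² = 433) / 3.7²
  = 4.5114 · 433 / 13.69
  = 142.69
Round up → n = 143 per group.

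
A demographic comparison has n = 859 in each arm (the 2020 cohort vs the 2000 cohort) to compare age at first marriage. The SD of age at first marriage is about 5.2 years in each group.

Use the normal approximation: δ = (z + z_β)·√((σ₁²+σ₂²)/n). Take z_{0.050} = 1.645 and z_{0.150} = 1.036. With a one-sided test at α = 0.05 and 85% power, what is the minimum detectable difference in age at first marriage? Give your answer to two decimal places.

Minimum detectable difference ≈ 0.67 years

δ = (z_α + z_β) · √((σ₁²+σ₂²)/n)
  = (1.645 + 1.036) · √(54.08/859)
  = 2.681 · √0.06296
  = 2.681 · 0.2509
  = 0.6727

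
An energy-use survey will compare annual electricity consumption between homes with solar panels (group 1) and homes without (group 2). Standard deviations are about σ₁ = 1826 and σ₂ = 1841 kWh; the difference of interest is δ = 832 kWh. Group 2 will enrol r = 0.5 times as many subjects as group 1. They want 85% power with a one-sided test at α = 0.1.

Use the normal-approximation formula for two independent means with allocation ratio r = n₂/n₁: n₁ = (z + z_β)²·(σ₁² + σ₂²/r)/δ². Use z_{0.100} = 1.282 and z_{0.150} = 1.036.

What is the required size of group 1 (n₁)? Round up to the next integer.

n₁ = (z_α + z_β)² · (σ₁² + σ₂²/r) / δ²
   = (1.282 + 1.036)² · (1826² + 1841²/0.5) / 832²
   = 5.3731 · (3334276 + 6778562) / 692224
   = 5.3731 · 10112838 / 692224
   = 78.50
Round up → n₁ = 79; n₂ = r·n₁ = 0.5 × 79 = 40.

n₁ = 79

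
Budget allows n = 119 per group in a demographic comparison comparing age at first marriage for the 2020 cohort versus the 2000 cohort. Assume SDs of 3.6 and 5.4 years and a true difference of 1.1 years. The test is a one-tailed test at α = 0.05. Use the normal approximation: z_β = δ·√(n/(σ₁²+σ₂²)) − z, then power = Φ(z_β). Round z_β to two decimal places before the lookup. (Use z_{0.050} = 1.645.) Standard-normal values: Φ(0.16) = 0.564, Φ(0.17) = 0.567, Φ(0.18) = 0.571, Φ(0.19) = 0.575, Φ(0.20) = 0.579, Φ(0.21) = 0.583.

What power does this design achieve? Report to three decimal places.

Power ≈ 0.579

z_β = δ·√(n/(σ₁²+σ₂²)) − z_α
    = 1.1 · √(119/42.12) − 1.645
    = 1.1 · 1.68085 − 1.645
    = 1.8489 − 1.645 = 0.2039 → 0.20
Power = Φ(0.20) = 0.579.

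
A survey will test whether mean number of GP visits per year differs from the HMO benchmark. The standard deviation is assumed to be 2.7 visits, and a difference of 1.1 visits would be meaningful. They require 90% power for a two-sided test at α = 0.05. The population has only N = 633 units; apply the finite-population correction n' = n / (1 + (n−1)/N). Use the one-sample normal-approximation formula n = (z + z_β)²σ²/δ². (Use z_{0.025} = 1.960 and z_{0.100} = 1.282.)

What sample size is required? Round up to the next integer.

n = 58

n = (z_{α/2} + z_β)² · σ² / δ²
  = (1.960 + 1.282)² · 2.7² / 1.1²
  = 10.5106 · 7.29 / 1.21
  = 63.32
Finite-population correction (N = 633): 63.32 / (1 + (63.32 − 1)/633) = 57.65.
Round up → n = 58.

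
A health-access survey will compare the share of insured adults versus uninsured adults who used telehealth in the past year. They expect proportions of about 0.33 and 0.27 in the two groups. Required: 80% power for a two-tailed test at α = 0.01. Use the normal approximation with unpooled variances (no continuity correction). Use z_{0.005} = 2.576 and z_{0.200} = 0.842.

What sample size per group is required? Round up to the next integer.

n = (z_{α/2} + z_β)² · [p₁(1−p₁) + p₂(1−p₂)] / (p₁ − p₂)²
  = (2.576 + 0.842)² · (0.33·0.67 + 0.27·0.73) / (0.06)²
  = (3.418)² · (0.2211 + 0.1971) / 0.0036
  = 11.6827 · 0.4182 / 0.0036
  = 1357.14
Round up → n = 1358 per group.

n = 1358 per group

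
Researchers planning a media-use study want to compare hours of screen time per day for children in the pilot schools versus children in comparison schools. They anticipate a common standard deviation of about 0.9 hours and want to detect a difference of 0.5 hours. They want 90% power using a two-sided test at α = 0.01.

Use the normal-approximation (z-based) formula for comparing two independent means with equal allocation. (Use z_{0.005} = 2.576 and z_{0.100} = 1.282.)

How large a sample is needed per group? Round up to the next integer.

n = 97 per group

n = (z_{α/2} + z_β)² · (σ₁² + σ₂²) / δ²
  = (2.576 + 1.282)² · (2·0.9² = 1.62) / 0.5²
  = 14.8842 · 1.62 / 0.25
  = 96.45
Round up → n = 97 per group.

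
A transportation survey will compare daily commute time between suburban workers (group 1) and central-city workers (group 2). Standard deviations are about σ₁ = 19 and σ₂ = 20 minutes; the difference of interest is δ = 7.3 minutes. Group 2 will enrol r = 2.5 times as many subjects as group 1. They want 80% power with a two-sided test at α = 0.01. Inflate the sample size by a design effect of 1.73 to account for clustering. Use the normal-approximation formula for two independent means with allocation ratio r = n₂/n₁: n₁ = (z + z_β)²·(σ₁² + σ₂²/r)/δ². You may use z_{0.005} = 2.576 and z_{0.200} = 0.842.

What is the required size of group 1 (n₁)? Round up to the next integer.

n₁ = (z_{α/2} + z_β)² · (σ₁² + σ₂²/r) / δ²
   = (2.576 + 0.842)² · (19² + 20²/2.5) / 7.3²
   = 11.6827 · (361 + 160) / 53.29
   = 11.6827 · 521 / 53.29
   = 114.22
Design effect: 1.73 × 114.22 = 197.60.
Round up → n₁ = 198; n₂ = r·n₁ = 2.5 × 198 = 495.

n₁ = 198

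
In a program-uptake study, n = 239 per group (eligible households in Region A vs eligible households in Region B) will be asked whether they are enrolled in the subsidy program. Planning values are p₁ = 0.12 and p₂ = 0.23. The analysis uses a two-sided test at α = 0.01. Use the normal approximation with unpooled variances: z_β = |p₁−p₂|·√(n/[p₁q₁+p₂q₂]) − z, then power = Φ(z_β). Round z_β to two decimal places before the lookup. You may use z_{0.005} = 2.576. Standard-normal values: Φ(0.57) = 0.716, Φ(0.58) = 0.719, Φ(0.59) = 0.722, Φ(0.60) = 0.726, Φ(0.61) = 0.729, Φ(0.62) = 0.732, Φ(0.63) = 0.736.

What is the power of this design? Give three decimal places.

z_β = |p₁−p₂|·√(n/[p₁q₁+p₂q₂]) − z_{α/2}
    = 0.11 · √(239/0.2827) − 2.576
    = 0.11 · 29.0761 − 2.576
    = 3.1984 − 2.576 = 0.6224 → 0.62
Power = Φ(0.62) = 0.732.

Power ≈ 0.732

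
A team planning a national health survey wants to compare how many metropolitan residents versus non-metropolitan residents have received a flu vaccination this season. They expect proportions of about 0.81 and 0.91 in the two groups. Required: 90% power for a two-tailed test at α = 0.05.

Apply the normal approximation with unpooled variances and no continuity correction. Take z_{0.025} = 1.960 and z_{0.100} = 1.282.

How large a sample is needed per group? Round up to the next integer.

n = (z_{α/2} + z_β)² · [p₁(1−p₁) + p₂(1−p₂)] / (p₁ − p₂)²
  = (1.960 + 1.282)² · (0.81·0.19 + 0.91·0.09) / (-0.10)²
  = (3.242)² · (0.1539 + 0.0819) / 0.0100
  = 10.5106 · 0.2358 / 0.0100
  = 247.84
Round up → n = 248 per group.

n = 248 per group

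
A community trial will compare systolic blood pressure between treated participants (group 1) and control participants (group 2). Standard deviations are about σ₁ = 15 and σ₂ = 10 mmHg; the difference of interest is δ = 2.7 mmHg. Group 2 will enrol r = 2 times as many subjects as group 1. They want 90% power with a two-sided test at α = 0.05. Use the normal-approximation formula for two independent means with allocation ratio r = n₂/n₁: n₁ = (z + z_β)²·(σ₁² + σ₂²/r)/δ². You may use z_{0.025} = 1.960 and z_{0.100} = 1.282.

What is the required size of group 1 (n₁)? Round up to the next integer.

n₁ = (z_{α/2} + z_β)² · (σ₁² + σ₂²/r) / δ²
   = (1.960 + 1.282)² · (15² + 10²/2) / 2.7²
   = 10.5106 · (225 + 50) / 7.29
   = 10.5106 · 275 / 7.29
   = 396.49
Round up → n₁ = 397; n₂ = r·n₁ = 2 × 397 = 794.

n₁ = 397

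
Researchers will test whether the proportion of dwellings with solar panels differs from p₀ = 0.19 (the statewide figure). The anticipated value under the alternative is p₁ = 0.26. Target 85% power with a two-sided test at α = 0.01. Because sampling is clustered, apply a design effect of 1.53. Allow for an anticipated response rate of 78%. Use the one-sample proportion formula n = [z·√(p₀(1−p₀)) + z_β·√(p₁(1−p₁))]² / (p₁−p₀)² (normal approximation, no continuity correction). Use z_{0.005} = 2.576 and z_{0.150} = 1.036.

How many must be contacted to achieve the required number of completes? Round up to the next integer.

n = [z_{α/2}·√(p₀q₀) + z_β·√(p₁q₁)]² / (p₁ − p₀)²
  = [2.576·√(0.19·0.81) + 1.036·√(0.26·0.74)]² / (0.07)²
  = [2.576·0.3923 + 1.036·0.4386]² / 0.0049
  = [1.4650]² / 0.0049
  = 438.00
Design effect: 1.53 × 438.00 = 670.14.
Adjust for 78% response: 670.14 / 0.78 = 859.15.
Round up → n = 860.

n = 860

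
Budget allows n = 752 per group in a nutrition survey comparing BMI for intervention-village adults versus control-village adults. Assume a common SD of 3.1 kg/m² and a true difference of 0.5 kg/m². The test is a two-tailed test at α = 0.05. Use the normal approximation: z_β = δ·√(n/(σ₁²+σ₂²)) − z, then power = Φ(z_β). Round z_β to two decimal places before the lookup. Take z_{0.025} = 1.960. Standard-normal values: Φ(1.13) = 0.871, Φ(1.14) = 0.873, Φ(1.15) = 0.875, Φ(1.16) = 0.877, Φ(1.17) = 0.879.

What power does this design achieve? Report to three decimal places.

z_β = δ·√(n/(σ₁²+σ₂²)) − z_{α/2}
    = 0.5 · √(752/19.22) − 1.960
    = 0.5 · 6.25507 − 1.960
    = 3.1275 − 1.960 = 1.1675 → 1.17
Power = Φ(1.17) = 0.879.

Power ≈ 0.879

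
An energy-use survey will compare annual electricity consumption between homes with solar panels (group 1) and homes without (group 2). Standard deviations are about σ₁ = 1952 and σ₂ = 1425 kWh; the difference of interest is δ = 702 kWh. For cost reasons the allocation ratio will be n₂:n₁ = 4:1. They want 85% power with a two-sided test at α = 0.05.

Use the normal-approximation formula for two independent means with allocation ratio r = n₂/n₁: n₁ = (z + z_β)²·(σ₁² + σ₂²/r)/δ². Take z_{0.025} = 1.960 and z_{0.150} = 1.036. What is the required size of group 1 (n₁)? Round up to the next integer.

n₁ = 79

n₁ = (z_{α/2} + z_β)² · (σ₁² + σ₂²/r) / δ²
   = (1.960 + 1.036)² · (1952² + 1425²/4) / 702²
   = 8.9760 · (3810304 + 507656.2) / 492804
   = 8.9760 · 4317960.2 / 492804
   = 78.65
Round up → n₁ = 79; n₂ = r·n₁ = 4 × 79 = 316.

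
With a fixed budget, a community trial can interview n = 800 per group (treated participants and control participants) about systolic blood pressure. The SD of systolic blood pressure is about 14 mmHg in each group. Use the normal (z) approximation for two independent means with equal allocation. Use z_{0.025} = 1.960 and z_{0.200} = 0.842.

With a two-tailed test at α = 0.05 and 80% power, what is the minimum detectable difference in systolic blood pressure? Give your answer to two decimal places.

δ = (z_{α/2} + z_β) · √((σ₁²+σ₂²)/n)
  = (1.960 + 0.842) · √(392/800)
  = 2.802 · √0.49
  = 2.802 · 0.7000
  = 1.9614

Minimum detectable difference ≈ 1.96 mmHg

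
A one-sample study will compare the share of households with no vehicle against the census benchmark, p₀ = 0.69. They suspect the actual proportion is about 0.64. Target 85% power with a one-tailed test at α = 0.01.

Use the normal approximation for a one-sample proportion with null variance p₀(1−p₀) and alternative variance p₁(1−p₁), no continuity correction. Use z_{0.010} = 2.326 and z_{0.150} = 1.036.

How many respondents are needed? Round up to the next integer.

n = [z_α·√(p₀q₀) + z_β·√(p₁q₁)]² / (p₁ − p₀)²
  = [2.326·√(0.69·0.31) + 1.036·√(0.64·0.36)]² / (-0.05)²
  = [2.326·0.4625 + 1.036·0.4800]² / 0.0025
  = [1.5730]² / 0.0025
  = 989.78
Round up → n = 990.

n = 990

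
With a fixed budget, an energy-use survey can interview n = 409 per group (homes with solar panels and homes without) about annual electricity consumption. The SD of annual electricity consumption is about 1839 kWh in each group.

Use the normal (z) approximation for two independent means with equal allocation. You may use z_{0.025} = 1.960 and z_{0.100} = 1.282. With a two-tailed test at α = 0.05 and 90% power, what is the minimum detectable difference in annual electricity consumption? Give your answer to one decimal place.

Minimum detectable difference ≈ 416.9 kWh

δ = (z_{α/2} + z_β) · √((σ₁²+σ₂²)/n)
  = (1.960 + 1.282) · √(6763842/409)
  = 3.242 · √16537.5
  = 3.242 · 128.5983
  = 416.9155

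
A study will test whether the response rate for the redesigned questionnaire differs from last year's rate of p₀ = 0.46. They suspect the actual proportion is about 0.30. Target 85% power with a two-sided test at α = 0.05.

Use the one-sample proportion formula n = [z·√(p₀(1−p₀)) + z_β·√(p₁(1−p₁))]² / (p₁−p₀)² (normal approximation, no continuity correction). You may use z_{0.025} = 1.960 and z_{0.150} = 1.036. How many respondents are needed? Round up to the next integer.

n = 83

n = [z_{α/2}·√(p₀q₀) + z_β·√(p₁q₁)]² / (p₁ − p₀)²
  = [1.960·√(0.46·0.54) + 1.036·√(0.30·0.70)]² / (-0.16)²
  = [1.960·0.4984 + 1.036·0.4583]² / 0.0256
  = [1.4516]² / 0.0256
  = 82.31
Round up → n = 83.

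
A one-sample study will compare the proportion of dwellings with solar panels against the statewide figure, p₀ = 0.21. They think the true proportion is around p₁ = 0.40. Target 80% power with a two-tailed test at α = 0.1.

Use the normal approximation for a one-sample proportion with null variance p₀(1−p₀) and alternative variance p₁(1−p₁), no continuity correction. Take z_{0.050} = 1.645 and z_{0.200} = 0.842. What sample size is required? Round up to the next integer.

n = 33

n = [z_{α/2}·√(p₀q₀) + z_β·√(p₁q₁)]² / (p₁ − p₀)²
  = [1.645·√(0.21·0.79) + 0.842·√(0.40·0.60)]² / (0.19)²
  = [1.645·0.4073 + 0.842·0.4899]² / 0.0361
  = [1.0825]² / 0.0361
  = 32.46
Round up → n = 33.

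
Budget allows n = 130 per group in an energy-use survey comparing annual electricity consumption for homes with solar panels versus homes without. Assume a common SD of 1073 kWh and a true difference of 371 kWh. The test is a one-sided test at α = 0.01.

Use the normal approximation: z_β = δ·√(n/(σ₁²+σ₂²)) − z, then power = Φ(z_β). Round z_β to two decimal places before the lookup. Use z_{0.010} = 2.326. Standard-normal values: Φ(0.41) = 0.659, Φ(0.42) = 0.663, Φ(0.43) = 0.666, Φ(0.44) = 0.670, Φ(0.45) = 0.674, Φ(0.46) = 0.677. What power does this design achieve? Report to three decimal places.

Power ≈ 0.677

z_β = δ·√(n/(σ₁²+σ₂²)) − z_α
    = 371 · √(130/2302658) − 2.326
    = 371 · 0.00751 − 2.326
    = 2.7876 − 2.326 = 0.4616 → 0.46
Power = Φ(0.46) = 0.677.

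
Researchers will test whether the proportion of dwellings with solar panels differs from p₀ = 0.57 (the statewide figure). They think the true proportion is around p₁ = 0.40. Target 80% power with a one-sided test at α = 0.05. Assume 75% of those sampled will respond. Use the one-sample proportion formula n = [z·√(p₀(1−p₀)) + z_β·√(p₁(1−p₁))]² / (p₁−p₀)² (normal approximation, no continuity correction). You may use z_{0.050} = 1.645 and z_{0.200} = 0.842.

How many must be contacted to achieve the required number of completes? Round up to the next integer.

n = 70

n = [z_α·√(p₀q₀) + z_β·√(p₁q₁)]² / (p₁ − p₀)²
  = [1.645·√(0.57·0.43) + 0.842·√(0.40·0.60)]² / (-0.17)²
  = [1.645·0.4951 + 0.842·0.4899]² / 0.0289
  = [1.2269]² / 0.0289
  = 52.09
Adjust for 75% response: 52.09 / 0.75 = 69.45.
Round up → n = 70.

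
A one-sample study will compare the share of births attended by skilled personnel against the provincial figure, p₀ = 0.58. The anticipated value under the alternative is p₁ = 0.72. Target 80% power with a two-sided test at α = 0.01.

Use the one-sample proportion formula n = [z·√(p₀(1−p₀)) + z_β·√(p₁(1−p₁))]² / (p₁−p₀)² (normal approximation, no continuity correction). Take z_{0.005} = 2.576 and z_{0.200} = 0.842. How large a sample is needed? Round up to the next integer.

n = 139

n = [z_{α/2}·√(p₀q₀) + z_β·√(p₁q₁)]² / (p₁ − p₀)²
  = [2.576·√(0.58·0.42) + 0.842·√(0.72·0.28)]² / (0.14)²
  = [2.576·0.4936 + 0.842·0.4490]² / 0.0196
  = [1.6495]² / 0.0196
  = 138.81
Round up → n = 139.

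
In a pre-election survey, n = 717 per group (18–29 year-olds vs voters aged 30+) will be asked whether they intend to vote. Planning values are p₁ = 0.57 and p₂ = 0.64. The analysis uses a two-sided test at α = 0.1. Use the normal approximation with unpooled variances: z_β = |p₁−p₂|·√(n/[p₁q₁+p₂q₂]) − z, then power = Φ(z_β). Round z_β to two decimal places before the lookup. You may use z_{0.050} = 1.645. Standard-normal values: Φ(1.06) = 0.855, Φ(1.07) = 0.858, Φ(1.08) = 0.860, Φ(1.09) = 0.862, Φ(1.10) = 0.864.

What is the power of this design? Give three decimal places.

Power ≈ 0.858

z_β = |p₁−p₂|·√(n/[p₁q₁+p₂q₂]) − z_{α/2}
    = 0.07 · √(717/0.4755) − 1.645
    = 0.07 · 38.8315 − 1.645
    = 2.7182 − 1.645 = 1.0732 → 1.07
Power = Φ(1.07) = 0.858.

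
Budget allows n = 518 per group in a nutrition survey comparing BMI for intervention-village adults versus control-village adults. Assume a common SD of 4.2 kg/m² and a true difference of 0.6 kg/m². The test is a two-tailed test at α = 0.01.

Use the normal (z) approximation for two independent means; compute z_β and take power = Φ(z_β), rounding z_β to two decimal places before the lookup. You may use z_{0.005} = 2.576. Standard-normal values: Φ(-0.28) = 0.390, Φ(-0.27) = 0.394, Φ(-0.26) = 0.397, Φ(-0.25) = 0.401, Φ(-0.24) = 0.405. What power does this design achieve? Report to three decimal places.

Power ≈ 0.390

z_β = δ·√(n/(σ₁²+σ₂²)) − z_{α/2}
    = 0.6 · √(518/35.28) − 2.576
    = 0.6 · 3.83178 − 2.576
    = 2.2991 − 2.576 = -0.2769 → -0.28
Power = Φ(-0.28) = 0.390.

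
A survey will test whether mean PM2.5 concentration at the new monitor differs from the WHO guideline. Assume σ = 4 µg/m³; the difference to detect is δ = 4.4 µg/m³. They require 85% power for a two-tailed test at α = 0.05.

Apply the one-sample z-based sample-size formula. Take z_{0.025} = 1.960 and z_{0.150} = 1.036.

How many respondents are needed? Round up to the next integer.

n = (z_{α/2} + z_β)² · σ² / δ²
  = (1.960 + 1.036)² · 4² / 4.4²
  = 8.9760 · 16 / 19.36
  = 7.42
Round up → n = 8.

n = 8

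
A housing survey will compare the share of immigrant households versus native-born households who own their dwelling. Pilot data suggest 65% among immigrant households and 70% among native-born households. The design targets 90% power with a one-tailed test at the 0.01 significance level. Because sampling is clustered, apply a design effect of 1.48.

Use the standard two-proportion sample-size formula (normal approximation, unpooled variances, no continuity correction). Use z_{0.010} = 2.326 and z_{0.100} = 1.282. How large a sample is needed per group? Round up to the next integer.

n = (z_α + z_β)² · [p₁(1−p₁) + p₂(1−p₂)] / (p₁ − p₂)²
  = (2.326 + 1.282)² · (0.65·0.35 + 0.70·0.30) / (-0.05)²
  = (3.608)² · (0.2275 + 0.2100) / 0.0025
  = 13.0177 · 0.4375 / 0.0025
  = 2278.09
Design effect: 1.48 × 2278.09 = 3371.57.
Round up → n = 3372 per group.

n = 3372 per group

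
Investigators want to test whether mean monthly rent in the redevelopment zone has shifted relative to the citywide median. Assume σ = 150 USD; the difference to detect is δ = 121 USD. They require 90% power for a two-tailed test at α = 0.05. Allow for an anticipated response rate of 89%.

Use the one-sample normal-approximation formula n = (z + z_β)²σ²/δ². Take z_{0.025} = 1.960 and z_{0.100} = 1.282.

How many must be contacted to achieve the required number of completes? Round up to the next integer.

n = 19

n = (z_{α/2} + z_β)² · σ² / δ²
  = (1.960 + 1.282)² · 150² / 121²
  = 10.5106 · 22500 / 14641
  = 16.15
Adjust for 89% response: 16.15 / 0.89 = 18.15.
Round up → n = 19.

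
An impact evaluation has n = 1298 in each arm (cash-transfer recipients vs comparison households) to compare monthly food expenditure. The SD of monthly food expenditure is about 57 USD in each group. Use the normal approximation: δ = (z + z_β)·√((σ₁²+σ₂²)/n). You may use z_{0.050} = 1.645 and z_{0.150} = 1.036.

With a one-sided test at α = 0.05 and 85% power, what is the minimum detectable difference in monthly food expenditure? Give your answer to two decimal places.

δ = (z_α + z_β) · √((σ₁²+σ₂²)/n)
  = (1.645 + 1.036) · √(6498/1298)
  = 2.681 · √5.0062
  = 2.681 · 2.2374
  = 5.9986

Minimum detectable difference ≈ 6.00 USD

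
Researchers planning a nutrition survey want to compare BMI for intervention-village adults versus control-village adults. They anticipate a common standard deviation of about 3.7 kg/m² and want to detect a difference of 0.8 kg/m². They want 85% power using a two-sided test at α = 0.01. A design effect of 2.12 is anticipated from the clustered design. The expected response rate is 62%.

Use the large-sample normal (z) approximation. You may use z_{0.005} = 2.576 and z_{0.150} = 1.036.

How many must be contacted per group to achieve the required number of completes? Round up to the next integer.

n = 1909 per group

n = (z_{α/2} + z_β)² · (σ₁² + σ₂²) / δ²
  = (2.576 + 1.036)² · (2·3.7² = 27.38) / 0.8²
  = 13.0465 · 27.38 / 0.64
  = 558.15
Design effect: 2.12 × 558.15 = 1183.27.
Adjust for 62% response: 1183.27 / 0.62 = 1908.50.
Round up → n = 1909 per group.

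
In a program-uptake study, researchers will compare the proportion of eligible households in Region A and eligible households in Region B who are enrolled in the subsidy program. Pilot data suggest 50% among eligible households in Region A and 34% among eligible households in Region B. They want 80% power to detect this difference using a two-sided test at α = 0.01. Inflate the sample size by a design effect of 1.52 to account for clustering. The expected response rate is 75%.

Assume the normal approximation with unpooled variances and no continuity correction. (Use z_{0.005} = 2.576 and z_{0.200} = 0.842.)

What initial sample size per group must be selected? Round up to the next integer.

n = 439 per group

n = (z_{α/2} + z_β)² · [p₁(1−p₁) + p₂(1−p₂)] / (p₁ − p₂)²
  = (2.576 + 0.842)² · (0.50·0.50 + 0.34·0.66) / (0.16)²
  = (3.418)² · (0.2500 + 0.2244) / 0.0256
  = 11.6827 · 0.4744 / 0.0256
  = 216.50
Design effect: 1.52 × 216.50 = 329.07.
Adjust for 75% response: 329.07 / 0.75 = 438.76.
Round up → n = 439 per group.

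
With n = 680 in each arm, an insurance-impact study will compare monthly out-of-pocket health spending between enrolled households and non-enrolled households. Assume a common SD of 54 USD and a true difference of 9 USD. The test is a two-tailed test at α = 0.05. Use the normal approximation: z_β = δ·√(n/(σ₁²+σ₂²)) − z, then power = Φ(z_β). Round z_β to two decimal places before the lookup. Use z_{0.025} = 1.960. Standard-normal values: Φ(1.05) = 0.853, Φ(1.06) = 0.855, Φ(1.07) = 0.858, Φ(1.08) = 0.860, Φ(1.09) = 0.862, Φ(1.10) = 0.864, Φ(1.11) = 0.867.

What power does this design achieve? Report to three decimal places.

Power ≈ 0.867

z_β = δ·√(n/(σ₁²+σ₂²)) − z_{α/2}
    = 9 · √(680/5832) − 1.960
    = 9 · 0.34146 − 1.960
    = 3.0732 − 1.960 = 1.1132 → 1.11
Power = Φ(1.11) = 0.867.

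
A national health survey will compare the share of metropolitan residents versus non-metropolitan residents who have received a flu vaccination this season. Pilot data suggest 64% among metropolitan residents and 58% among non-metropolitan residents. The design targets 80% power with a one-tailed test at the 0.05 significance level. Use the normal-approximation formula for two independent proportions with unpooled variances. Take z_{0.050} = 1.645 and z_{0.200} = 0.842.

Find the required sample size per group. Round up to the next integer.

n = 815 per group

n = (z_α + z_β)² · [p₁(1−p₁) + p₂(1−p₂)] / (p₁ − p₂)²
  = (1.645 + 0.842)² · (0.64·0.36 + 0.58·0.42) / (0.06)²
  = (2.487)² · (0.2304 + 0.2436) / 0.0036
  = 6.1852 · 0.4740 / 0.0036
  = 814.38
Round up → n = 815 per group.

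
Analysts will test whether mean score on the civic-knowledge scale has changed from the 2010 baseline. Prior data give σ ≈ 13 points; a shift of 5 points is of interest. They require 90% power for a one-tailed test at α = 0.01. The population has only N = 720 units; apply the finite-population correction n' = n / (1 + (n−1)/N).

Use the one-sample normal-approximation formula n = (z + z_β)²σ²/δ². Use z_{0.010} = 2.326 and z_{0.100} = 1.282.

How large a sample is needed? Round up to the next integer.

n = 79

n = (z_α + z_β)² · σ² / δ²
  = (2.326 + 1.282)² · 13² / 5²
  = 13.0177 · 169 / 25
  = 88.00
Finite-population correction (N = 720): 88.00 / (1 + (88.00 − 1)/720) = 78.51.
Round up → n = 79.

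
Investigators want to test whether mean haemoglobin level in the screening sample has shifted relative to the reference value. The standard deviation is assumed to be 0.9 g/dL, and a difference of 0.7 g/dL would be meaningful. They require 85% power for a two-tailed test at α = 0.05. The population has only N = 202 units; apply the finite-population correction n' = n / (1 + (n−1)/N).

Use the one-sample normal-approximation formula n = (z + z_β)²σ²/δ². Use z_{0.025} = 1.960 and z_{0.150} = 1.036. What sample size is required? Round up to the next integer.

n = (z_{α/2} + z_β)² · σ² / δ²
  = (1.960 + 1.036)² · 0.9² / 0.7²
  = 8.9760 · 0.81 / 0.49
  = 14.84
Finite-population correction (N = 202): 14.84 / (1 + (14.84 − 1)/202) = 13.89.
Round up → n = 14.

n = 14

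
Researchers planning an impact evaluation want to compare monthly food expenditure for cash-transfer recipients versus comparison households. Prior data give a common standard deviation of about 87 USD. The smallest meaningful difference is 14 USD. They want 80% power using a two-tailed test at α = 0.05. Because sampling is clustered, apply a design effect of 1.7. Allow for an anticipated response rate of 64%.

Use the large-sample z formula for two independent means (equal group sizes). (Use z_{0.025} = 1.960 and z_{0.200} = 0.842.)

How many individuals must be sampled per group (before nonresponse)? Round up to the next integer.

n = 1611 per group

n = (z_{α/2} + z_β)² · (σ₁² + σ₂²) / δ²
  = (1.960 + 0.842)² · (2·87² = 15138) / 14²
  = 7.8512 · 15138 / 196
  = 606.39
Design effect: 1.7 × 606.39 = 1030.86.
Adjust for 64% response: 1030.86 / 0.64 = 1610.71.
Round up → n = 1611 per group.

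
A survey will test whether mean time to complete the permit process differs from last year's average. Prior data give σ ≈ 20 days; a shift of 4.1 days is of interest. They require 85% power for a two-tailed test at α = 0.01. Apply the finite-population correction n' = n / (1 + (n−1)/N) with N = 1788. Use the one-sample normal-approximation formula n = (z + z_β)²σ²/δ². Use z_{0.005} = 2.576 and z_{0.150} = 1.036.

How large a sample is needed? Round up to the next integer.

n = 265

n = (z_{α/2} + z_β)² · σ² / δ²
  = (2.576 + 1.036)² · 20² / 4.1²
  = 13.0465 · 400 / 16.81
  = 310.45
Finite-population correction (N = 1788): 310.45 / (1 + (310.45 − 1)/1788) = 264.65.
Round up → n = 265.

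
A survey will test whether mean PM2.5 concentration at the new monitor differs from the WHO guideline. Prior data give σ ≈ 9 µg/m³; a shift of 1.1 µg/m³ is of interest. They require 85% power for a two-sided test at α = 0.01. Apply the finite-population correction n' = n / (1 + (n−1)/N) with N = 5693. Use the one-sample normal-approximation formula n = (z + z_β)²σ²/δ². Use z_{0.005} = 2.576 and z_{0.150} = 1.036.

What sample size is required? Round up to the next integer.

n = 758

n = (z_{α/2} + z_β)² · σ² / δ²
  = (2.576 + 1.036)² · 9² / 1.1²
  = 13.0465 · 81 / 1.21
  = 873.36
Finite-population correction (N = 5693): 873.36 / (1 + (873.36 − 1)/5693) = 757.32.
Round up → n = 758.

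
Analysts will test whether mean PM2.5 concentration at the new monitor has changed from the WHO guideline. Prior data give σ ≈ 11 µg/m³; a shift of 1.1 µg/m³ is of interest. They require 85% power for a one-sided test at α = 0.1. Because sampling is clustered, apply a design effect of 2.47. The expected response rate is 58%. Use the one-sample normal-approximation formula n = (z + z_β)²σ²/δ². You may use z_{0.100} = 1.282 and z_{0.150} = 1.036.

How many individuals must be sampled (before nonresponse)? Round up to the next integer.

n = 2289

n = (z_α + z_β)² · σ² / δ²
  = (1.282 + 1.036)² · 11² / 1.1²
  = 5.3731 · 121 / 1.21
  = 537.31
Design effect: 2.47 × 537.31 = 1327.16.
Adjust for 58% response: 1327.16 / 0.58 = 2288.21.
Round up → n = 2289.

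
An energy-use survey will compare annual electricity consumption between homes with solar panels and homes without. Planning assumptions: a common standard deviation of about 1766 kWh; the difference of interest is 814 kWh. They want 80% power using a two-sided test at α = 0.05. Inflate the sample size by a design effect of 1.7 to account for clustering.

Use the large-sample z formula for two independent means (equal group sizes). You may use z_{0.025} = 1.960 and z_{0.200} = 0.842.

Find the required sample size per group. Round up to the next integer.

n = 126 per group

n = (z_{α/2} + z_β)² · (σ₁² + σ₂²) / δ²
  = (1.960 + 0.842)² · (2·1766² = 6237512) / 814²
  = 7.8512 · 6237512 / 662596
  = 73.91
Design effect: 1.7 × 73.91 = 125.65.
Round up → n = 126 per group.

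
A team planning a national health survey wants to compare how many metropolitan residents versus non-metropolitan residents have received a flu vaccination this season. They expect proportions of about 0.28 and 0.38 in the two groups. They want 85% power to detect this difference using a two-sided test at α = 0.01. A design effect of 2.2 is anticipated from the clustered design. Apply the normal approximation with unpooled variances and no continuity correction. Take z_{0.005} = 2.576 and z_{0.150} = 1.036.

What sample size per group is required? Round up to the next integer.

n = (z_{α/2} + z_β)² · [p₁(1−p₁) + p₂(1−p₂)] / (p₁ − p₂)²
  = (2.576 + 1.036)² · (0.28·0.72 + 0.38·0.62) / (-0.10)²
  = (3.612)² · (0.2016 + 0.2356) / 0.0100
  = 13.0465 · 0.4372 / 0.0100
  = 570.39
Design effect: 2.2 × 570.39 = 1254.87.
Round up → n = 1255 per group.

n = 1255 per group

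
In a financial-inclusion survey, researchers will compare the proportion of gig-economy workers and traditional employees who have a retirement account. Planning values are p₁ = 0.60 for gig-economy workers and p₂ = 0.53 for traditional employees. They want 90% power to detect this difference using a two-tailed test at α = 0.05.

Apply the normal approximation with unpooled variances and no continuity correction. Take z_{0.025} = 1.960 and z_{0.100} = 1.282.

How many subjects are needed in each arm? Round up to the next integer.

n = 1050 per group

n = (z_{α/2} + z_β)² · [p₁(1−p₁) + p₂(1−p₂)] / (p₁ − p₂)²
  = (1.960 + 1.282)² · (0.60·0.40 + 0.53·0.47) / (0.07)²
  = (3.242)² · (0.2400 + 0.2491) / 0.0049
  = 10.5106 · 0.4891 / 0.0049
  = 1049.13
Round up → n = 1050 per group.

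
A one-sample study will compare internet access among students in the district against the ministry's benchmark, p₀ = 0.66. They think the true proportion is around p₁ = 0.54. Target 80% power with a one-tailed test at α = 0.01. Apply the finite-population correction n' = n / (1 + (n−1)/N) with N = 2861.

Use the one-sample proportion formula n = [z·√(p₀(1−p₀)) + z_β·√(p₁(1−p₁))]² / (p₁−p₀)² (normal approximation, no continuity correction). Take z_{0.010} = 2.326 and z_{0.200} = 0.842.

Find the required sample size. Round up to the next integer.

n = 153

n = [z_α·√(p₀q₀) + z_β·√(p₁q₁)]² / (p₁ − p₀)²
  = [2.326·√(0.66·0.34) + 0.842·√(0.54·0.46)]² / (-0.12)²
  = [2.326·0.4737 + 0.842·0.4984]² / 0.0144
  = [1.5215]² / 0.0144
  = 160.76
Finite-population correction (N = 2861): 160.76 / (1 + (160.76 − 1)/2861) = 152.26.
Round up → n = 153.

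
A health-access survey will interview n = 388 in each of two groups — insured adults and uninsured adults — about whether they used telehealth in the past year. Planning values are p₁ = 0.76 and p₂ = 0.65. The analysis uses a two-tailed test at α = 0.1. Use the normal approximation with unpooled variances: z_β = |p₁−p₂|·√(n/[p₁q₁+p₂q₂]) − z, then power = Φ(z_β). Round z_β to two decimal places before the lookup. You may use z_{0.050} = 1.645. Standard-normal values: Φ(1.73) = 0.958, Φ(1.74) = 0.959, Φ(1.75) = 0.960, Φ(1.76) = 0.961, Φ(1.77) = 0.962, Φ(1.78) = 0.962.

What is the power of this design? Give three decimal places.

z_β = |p₁−p₂|·√(n/[p₁q₁+p₂q₂]) − z_{α/2}
    = 0.11 · √(388/0.4099) − 1.645
    = 0.11 · 30.7664 − 1.645
    = 3.3843 − 1.645 = 1.7393 → 1.74
Power = Φ(1.74) = 0.959.

Power ≈ 0.959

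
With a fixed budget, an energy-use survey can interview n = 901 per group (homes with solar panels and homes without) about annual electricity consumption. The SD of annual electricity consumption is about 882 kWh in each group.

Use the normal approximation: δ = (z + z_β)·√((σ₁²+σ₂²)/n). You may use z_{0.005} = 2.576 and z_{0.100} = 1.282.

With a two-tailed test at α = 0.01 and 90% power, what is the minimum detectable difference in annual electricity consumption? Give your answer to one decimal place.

δ = (z_{α/2} + z_β) · √((σ₁²+σ₂²)/n)
  = (2.576 + 1.282) · √(1555848/901)
  = 3.858 · √1726.8
  = 3.858 · 41.5548
  = 160.3184

Minimum detectable difference ≈ 160.3 kWh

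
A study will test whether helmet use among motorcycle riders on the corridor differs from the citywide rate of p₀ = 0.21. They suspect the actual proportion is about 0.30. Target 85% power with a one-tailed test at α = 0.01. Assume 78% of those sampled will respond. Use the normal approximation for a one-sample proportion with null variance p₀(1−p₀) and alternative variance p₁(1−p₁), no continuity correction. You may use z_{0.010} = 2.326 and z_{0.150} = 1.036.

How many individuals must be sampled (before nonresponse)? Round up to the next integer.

n = [z_α·√(p₀q₀) + z_β·√(p₁q₁)]² / (p₁ − p₀)²
  = [2.326·√(0.21·0.79) + 1.036·√(0.30·0.70)]² / (0.09)²
  = [2.326·0.4073 + 1.036·0.4583]² / 0.0081
  = [1.4222]² / 0.0081
  = 249.69
Adjust for 78% response: 249.69 / 0.78 = 320.12.
Round up → n = 321.

n = 321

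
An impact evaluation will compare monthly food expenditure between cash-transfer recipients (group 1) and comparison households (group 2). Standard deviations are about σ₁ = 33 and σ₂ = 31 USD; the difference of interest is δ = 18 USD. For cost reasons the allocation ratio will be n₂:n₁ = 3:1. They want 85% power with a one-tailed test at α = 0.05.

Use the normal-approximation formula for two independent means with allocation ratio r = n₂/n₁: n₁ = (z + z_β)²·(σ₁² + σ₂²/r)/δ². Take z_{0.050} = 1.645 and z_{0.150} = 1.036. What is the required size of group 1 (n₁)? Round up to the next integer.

n₁ = (z_α + z_β)² · (σ₁² + σ₂²/r) / δ²
   = (1.645 + 1.036)² · (33² + 31²/3) / 18²
   = 7.1878 · (1089 + 320.3333) / 324
   = 7.1878 · 1409.3 / 324
   = 31.27
Round up → n₁ = 32; n₂ = r·n₁ = 3 × 32 = 96.

n₁ = 32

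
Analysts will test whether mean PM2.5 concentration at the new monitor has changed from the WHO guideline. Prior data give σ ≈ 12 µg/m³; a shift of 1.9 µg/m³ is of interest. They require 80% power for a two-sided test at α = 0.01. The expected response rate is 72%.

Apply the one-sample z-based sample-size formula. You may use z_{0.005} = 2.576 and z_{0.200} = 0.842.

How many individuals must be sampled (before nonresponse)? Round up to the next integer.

n = (z_{α/2} + z_β)² · σ² / δ²
  = (2.576 + 0.842)² · 12² / 1.9²
  = 11.6827 · 144 / 3.61
  = 466.01
Adjust for 72% response: 466.01 / 0.72 = 647.24.
Round up → n = 648.

n = 648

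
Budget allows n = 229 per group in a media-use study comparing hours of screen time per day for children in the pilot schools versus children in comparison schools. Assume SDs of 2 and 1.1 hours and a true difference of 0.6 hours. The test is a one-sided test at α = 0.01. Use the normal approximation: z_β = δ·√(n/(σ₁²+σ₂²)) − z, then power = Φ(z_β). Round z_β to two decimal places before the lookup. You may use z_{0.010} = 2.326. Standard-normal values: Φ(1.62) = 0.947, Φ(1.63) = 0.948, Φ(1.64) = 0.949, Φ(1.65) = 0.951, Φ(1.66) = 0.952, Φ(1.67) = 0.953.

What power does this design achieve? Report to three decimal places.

z_β = δ·√(n/(σ₁²+σ₂²)) − z_α
    = 0.6 · √(229/5.21) − 2.326
    = 0.6 · 6.62978 − 2.326
    = 3.9779 − 2.326 = 1.6519 → 1.65
Power = Φ(1.65) = 0.951.

Power ≈ 0.951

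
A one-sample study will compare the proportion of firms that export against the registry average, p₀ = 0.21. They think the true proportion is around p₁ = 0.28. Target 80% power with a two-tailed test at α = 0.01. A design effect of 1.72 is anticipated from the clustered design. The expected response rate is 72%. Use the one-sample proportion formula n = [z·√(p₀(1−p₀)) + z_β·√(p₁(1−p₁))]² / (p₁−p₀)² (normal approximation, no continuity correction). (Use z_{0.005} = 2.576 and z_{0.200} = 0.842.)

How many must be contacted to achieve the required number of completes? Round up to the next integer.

n = [z_{α/2}·√(p₀q₀) + z_β·√(p₁q₁)]² / (p₁ − p₀)²
  = [2.576·√(0.21·0.79) + 0.842·√(0.28·0.72)]² / (0.07)²
  = [2.576·0.4073 + 0.842·0.4490]² / 0.0049
  = [1.4273]² / 0.0049
  = 415.74
Design effect: 1.72 × 415.74 = 715.08.
Adjust for 72% response: 715.08 / 0.72 = 993.16.
Round up → n = 994.

n = 994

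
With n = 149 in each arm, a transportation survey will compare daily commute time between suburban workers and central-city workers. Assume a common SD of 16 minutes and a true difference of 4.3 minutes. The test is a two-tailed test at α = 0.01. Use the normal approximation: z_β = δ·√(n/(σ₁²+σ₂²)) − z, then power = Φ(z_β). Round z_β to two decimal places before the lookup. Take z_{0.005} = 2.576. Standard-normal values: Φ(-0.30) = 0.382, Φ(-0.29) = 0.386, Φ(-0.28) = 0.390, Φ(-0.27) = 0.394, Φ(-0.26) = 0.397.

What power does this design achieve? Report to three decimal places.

Power ≈ 0.397

z_β = δ·√(n/(σ₁²+σ₂²)) − z_{α/2}
    = 4.3 · √(149/512) − 2.576
    = 4.3 · 0.53946 − 2.576
    = 2.3197 − 2.576 = -0.2563 → -0.26
Power = Φ(-0.26) = 0.397.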